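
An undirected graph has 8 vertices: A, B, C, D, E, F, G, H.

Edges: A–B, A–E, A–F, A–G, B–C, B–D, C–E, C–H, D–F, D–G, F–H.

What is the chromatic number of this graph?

The cycle C-B-D-F-H-C has odd length 5, so it cannot be 2-colored; at least 3 colors are needed.
3 colors suffice: color 1 → {A, C, D}; color 2 → {B, E, F, G}; color 3 → {H}. Every edge joins two different colors.

3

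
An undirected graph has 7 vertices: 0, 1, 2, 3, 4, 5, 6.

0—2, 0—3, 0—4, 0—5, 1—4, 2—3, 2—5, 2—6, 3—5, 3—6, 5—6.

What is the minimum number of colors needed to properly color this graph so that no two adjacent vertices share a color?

0, 2, 3, 5 are pairwise adjacent (a clique of size 4), so at least 4 colors are needed.
One proper 4-coloring: 0=a, 1=a, 2=b, 3=d, 4=b, 5=c, 6=a. No two adjacent vertices share a color.

4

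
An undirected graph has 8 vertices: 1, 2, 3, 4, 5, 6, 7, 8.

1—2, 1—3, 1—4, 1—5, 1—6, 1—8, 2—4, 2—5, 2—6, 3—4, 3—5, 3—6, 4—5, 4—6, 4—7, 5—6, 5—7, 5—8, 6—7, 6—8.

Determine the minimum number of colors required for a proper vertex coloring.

5

1, 2, 4, 5, 6 are pairwise adjacent (a clique of size 5), so at least 5 colors are needed.
5 colors suffice: 1=yellow, 2=purple, 3=purple, 4=green, 5=red, 6=blue, 7=yellow, 8=green. Every edge joins two different colors.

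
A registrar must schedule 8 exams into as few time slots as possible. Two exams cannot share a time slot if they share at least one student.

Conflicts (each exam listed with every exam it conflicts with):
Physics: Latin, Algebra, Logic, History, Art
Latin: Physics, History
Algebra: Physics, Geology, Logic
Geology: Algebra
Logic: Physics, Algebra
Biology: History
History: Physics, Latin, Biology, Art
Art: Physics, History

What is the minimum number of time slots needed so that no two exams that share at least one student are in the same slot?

3

Physics, History, Art are mutually in conflict, so at least 3 time slots are needed.
A valid assignment using 3 time slots: Physics=1, Latin=3, Algebra=2, Geology=1, Logic=3, Biology=1, History=2, Art=3. Each listed conflict is separated.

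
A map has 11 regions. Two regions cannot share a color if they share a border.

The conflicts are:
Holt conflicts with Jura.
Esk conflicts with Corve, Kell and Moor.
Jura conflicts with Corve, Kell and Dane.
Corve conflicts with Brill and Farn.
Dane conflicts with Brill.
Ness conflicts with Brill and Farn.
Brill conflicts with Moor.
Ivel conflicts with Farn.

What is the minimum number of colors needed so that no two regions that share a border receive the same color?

Jura and Corve conflict, so at least 2 colors are needed.
2 colors suffice: color 1 → {Esk, Jura, Brill, Farn}; color 2 → {Holt, Corve, Kell, Dane, Ness, Ivel, Moor}. No two conflicting regions share a color.

2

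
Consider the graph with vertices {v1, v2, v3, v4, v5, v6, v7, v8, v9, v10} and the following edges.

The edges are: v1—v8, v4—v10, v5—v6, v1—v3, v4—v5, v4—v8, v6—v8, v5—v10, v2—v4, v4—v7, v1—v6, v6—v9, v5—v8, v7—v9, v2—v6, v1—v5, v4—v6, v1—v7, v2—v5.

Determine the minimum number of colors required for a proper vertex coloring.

4

v1, v5, v6, v8 are mutually adjacent (a clique of size 4), so at least 4 colors are needed.
A valid assignment using 4 colors: v1=3, v2=4, v3=1, v4=3, v5=2, v6=1, v7=1, v8=4, v9=2, v10=1. No two adjacent vertices share a color.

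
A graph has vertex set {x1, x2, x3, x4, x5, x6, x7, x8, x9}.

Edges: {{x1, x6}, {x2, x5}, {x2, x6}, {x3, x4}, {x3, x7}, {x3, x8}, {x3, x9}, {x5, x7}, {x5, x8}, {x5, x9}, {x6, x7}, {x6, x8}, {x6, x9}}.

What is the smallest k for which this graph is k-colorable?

x3 and x7 are adjacent, so at least 2 colors are needed.
2 colors suffice: color R → {x3, x5, x6}; color B → {x1, x2, x4, x7, x8, x9}. No two adjacent vertices share a color.

2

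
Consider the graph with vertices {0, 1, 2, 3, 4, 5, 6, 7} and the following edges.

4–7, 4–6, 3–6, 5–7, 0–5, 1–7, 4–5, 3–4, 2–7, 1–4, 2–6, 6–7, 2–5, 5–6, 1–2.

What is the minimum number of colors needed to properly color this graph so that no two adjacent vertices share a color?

4

2, 5, 6, 7 form a clique, so at least 4 colors are needed.
4 colors suffice: color red → {0, 1, 6}; color blue → {2, 4}; color green → {3, 7}; color yellow → {5}. Each edge has distinct colors on its endpoints.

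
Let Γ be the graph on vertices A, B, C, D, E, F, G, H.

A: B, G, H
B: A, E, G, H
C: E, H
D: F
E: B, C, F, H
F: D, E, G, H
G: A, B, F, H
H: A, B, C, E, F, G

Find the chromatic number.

4

A, B, G, H are mutually adjacent (a clique of size 4), so at least 4 colors are needed.
A valid assignment using 4 colors: A=4, B=3, C=3, D=1, E=2, F=3, G=2, H=1. Every edge joins two different colors.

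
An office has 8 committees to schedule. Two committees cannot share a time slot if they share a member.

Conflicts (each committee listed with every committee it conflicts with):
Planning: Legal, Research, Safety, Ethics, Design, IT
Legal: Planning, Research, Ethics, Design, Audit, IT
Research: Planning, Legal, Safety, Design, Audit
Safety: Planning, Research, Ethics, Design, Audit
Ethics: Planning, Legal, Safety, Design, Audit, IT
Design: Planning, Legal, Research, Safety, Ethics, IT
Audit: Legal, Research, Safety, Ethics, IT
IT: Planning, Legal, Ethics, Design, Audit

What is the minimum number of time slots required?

5

Planning, Legal, Ethics, Design, IT all conflict with each other, so at least 5 time slots are needed.
Using 5 time slots: Planning=1, Legal=4, Research=3, Safety=4, Ethics=3, Design=2, Audit=1, IT=5. No two conflicting committees share a time slot.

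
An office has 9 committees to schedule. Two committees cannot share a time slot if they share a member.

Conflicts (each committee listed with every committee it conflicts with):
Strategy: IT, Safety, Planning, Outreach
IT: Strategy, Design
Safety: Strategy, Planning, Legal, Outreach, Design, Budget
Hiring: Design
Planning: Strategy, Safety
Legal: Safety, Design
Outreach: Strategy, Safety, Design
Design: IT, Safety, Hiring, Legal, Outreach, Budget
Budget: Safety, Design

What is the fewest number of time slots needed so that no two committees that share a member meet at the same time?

3

Strategy, Safety, Outreach pairwise conflict, so at least 3 time slots are needed.
Using 3 time slots: Strategy=1, IT=2, Safety=2, Hiring=2, Planning=3, Legal=3, Outreach=3, Design=1, Budget=3. No two conflicting committees share a time slot.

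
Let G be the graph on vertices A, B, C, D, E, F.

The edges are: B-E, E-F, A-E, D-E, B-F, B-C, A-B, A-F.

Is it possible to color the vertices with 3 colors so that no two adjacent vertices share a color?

No

A, B, E, F form a clique, so at least 4 colors are needed.
So 3 colors are not enough.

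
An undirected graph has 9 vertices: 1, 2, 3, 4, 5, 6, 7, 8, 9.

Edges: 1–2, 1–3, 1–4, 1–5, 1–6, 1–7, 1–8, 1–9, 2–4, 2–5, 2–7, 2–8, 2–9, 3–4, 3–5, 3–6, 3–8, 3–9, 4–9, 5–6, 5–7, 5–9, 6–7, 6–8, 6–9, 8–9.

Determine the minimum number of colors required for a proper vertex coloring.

5

1, 3, 5, 6, 9 form a clique, so at least 5 colors are needed.
5 colors suffice: 1=red, 2=green, 3=yellow, 4=purple, 5=purple, 6=green, 7=blue, 8=purple, 9=blue. No two adjacent vertices share a color.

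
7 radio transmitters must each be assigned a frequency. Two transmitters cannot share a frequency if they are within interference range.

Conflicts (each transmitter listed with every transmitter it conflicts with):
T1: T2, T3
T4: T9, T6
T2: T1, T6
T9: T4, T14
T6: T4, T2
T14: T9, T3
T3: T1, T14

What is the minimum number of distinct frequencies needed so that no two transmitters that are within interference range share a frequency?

3

The cycle T2-T6-T4-T9-T14-T3-T1-T2 has odd length 7, so it cannot be 2-colored; at least 3 frequencies are needed.
3 frequencies suffice: frequency 1 → {T2, T9, T3}; frequency 2 → {T1, T6, T14}; frequency 3 → {T4}. No two conflicting transmitters share a frequency.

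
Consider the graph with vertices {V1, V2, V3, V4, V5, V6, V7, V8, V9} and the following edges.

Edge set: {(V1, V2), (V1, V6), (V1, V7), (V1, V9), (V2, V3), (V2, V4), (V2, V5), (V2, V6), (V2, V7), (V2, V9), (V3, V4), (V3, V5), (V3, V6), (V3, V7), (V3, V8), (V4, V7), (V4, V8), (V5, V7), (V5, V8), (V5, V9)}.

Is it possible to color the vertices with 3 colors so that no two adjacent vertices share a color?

No

V2, V3, V5, V7 are pairwise adjacent (a clique of size 4), so at least 4 colors are needed.
So 3 colors are not enough.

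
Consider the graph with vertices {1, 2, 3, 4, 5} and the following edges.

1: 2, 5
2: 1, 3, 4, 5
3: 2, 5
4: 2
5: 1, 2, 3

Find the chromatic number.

3

1, 2, 5 are mutually adjacent, so at least 3 colors are needed.
3 colors suffice: 1=c, 2=a, 3=c, 4=b, 5=b. Every edge joins two different colors.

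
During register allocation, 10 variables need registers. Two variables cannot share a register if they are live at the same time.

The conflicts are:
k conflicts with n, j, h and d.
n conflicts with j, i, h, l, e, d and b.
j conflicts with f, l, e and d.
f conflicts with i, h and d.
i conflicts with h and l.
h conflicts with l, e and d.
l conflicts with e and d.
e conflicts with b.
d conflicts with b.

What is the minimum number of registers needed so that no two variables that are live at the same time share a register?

n, i, h, l are mutually in conflict, so at least 4 registers are needed.
A valid assignment using 4 registers: k=4, n=1, j=2, f=1, i=3, h=2, l=4, e=3, d=3, b=2. Every pair that conflicts lands in different registers.

4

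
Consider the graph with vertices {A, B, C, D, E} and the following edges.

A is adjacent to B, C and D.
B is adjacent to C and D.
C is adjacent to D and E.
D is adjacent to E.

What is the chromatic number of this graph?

A, B, C, D are pairwise adjacent (a clique of size 4), so at least 4 colors are needed.
4 colors suffice: color 1 → {C}; color 2 → {D}; color 3 → {B, E}; color 4 → {A}. No two adjacent vertices share a color.

4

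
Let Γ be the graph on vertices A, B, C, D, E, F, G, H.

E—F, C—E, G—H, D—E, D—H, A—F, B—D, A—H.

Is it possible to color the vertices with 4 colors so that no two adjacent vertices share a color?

Yes

The chromatic number is 3. The cycle E-F-A-H-D-E has odd length 5, so it cannot be 2-colored; at least 3 colors are needed.
3 colors suffice: color 1 → {B, E, H}; color 2 → {A, C, D, G}; color 3 → {F}.
Since 4 ≥ 3, a proper 4-coloring certainly exists.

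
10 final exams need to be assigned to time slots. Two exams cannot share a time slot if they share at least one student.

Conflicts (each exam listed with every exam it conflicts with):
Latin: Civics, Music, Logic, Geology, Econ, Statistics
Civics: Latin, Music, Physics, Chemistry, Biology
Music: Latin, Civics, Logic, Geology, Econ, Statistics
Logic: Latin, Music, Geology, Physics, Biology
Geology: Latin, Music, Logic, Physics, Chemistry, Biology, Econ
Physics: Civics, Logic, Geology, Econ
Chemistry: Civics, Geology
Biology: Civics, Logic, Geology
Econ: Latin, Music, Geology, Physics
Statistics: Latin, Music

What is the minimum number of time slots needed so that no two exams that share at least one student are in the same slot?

4

Latin, Music, Geology, Econ are mutually in conflict, so at least 4 time slots are needed.
A valid assignment using 4 time slots: Latin=2, Civics=1, Music=3, Logic=4, Geology=1, Physics=2, Chemistry=2, Biology=2, Econ=4, Statistics=1. No two conflicting exams share a time slot.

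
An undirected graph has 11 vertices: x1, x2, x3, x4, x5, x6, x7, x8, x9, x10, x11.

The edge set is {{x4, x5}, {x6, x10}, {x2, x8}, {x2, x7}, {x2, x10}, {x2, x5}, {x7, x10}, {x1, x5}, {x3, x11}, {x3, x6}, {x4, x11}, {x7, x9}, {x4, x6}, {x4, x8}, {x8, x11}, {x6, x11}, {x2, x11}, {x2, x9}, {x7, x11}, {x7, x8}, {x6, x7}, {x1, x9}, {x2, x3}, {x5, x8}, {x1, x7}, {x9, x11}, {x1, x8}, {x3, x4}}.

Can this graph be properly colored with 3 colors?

No

x2, x7, x8, x11 are pairwise adjacent (a clique of size 4), so at least 4 colors are needed.
So 3 colors are not enough.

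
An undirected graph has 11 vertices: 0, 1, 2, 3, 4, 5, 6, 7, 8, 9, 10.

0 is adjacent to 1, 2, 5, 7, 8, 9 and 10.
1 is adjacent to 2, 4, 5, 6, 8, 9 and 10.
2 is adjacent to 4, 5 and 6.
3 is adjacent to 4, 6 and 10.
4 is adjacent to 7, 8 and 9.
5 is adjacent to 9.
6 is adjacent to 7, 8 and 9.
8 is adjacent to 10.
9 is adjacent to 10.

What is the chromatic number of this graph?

4

0, 1, 2, 5 form a clique, so at least 4 colors are needed.
4 colors suffice: 0=blue, 1=red, 2=green, 3=red, 4=blue, 5=yellow, 6=blue, 7=red, 8=green, 9=green, 10=yellow. No two adjacent vertices share a color.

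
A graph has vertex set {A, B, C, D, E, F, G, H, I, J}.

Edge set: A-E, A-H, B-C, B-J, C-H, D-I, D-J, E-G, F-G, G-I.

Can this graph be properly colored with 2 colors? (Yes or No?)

The cycle I-G-E-A-H-C-B-J-D-I has odd length 9, so it cannot be 2-colored; at least 3 colors are needed.
So 2 colors are not enough.

No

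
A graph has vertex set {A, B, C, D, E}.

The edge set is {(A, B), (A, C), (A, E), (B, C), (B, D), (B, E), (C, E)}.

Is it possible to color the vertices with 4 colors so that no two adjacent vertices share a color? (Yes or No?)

The chromatic number is 4. A, B, C, E form a clique, so at least 4 colors are needed.
4 colors suffice: color 1 → {B}; color 2 → {A, D}; color 3 → {C}; color 4 → {E}.
That is already a proper 4-coloring.

Yes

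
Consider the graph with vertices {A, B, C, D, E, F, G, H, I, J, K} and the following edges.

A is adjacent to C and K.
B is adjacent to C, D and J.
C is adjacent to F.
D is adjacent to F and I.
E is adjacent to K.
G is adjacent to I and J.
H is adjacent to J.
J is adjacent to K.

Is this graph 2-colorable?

The cycle B-C-A-K-J-B has odd length 5, so it cannot be 2-colored; at least 3 colors are needed.
So 2 colors are not enough.

No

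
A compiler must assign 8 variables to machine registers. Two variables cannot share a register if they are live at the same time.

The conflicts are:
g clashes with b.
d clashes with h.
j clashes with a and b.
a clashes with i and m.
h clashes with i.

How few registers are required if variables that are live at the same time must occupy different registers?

d and h conflict, so at least 2 registers are needed.
2 registers suffice: register 1 → {a, h, b}; register 2 → {g, d, j, i, m}. Every pair that conflicts lands in different registers.

2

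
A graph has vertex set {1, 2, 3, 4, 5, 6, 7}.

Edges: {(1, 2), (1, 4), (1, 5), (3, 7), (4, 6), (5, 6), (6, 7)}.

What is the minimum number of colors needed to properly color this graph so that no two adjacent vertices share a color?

2

6 and 7 are adjacent, so at least 2 colors are needed.
One proper 2-coloring: 1=a, 2=b, 3=a, 4=b, 5=b, 6=a, 7=b. No two adjacent vertices share a color.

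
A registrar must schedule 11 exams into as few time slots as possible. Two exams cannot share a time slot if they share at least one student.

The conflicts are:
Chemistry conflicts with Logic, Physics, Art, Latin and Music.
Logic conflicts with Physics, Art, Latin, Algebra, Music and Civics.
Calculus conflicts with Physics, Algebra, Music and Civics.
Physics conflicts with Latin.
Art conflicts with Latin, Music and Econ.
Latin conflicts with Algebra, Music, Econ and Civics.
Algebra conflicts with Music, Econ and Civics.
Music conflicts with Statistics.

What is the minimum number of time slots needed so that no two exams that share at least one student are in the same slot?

5

Chemistry, Logic, Art, Latin, Music all conflict with each other, so at least 5 time slots are needed.
A valid assignment using 5 time slots: Chemistry=5, Logic=2, Calculus=1, Physics=3, Art=4, Latin=1, Algebra=4, Music=3, Econ=2, Civics=3, Statistics=1. Every pair that conflicts lands in different time slots.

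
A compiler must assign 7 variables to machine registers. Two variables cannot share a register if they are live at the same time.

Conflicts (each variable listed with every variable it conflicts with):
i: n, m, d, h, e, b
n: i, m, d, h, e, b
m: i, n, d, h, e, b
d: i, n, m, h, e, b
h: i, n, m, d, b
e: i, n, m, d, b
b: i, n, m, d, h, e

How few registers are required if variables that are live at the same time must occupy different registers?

6

i, n, m, d, h, b pairwise conflict, so at least 6 registers are needed.
6 registers suffice: i=4, n=1, m=2, d=5, h=6, e=6, b=3. No two conflicting variables share a register.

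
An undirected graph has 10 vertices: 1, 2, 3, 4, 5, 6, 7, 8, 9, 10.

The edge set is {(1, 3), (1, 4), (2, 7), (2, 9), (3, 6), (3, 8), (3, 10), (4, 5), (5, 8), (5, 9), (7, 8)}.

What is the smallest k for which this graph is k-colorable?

3

The cycle 3-1-4-5-8-3 has odd length 5, so it cannot be 2-colored; at least 3 colors are needed.
3 colors suffice: 1=green, 2=green, 3=red, 4=blue, 5=red, 6=blue, 7=red, 8=blue, 9=blue, 10=blue. Every edge joins two different colors.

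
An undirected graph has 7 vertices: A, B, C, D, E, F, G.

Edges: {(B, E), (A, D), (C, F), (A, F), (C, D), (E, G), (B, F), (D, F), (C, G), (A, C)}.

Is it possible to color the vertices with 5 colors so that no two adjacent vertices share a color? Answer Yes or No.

The chromatic number is 4. A, C, D, F form a clique, so at least 4 colors are needed.
4 colors suffice: color 1 → {C, E}; color 2 → {F, G}; color 3 → {B, D}; color 4 → {A}.
Since 5 ≥ 4, a proper 5-coloring certainly exists.

Yes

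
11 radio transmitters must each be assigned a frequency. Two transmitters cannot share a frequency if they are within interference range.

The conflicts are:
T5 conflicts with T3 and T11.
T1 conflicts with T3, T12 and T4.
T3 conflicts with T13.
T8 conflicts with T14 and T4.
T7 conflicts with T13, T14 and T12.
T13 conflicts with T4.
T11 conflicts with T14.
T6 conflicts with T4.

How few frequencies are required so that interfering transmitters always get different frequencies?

The cycle T7-T13-T4-T8-T14-T7 has odd length 5, so it cannot be 2-colored; at least 3 frequencies are needed.
A valid assignment using 3 frequencies: T5=2, T1=2, T3=1, T8=3, T7=1, T13=2, T11=1, T6=2, T14=2, T12=3, T4=1. Every pair that conflicts lands in different frequencies.

3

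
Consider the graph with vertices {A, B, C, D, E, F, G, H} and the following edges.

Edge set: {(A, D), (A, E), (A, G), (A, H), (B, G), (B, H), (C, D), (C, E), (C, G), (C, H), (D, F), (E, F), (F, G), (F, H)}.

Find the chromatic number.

2

C and G are adjacent, so at least 2 colors are needed.
2 colors suffice: A=blue, B=blue, C=blue, D=red, E=red, F=blue, G=red, H=red. Each edge has distinct colors on its endpoints.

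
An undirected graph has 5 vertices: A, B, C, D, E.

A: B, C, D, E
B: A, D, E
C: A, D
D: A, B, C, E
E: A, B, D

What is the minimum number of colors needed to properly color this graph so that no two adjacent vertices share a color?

4

A, B, D, E form a clique, so at least 4 colors are needed.
4 colors suffice: color 1 → {D}; color 2 → {A}; color 3 → {C, E}; color 4 → {B}. Every edge joins two different colors.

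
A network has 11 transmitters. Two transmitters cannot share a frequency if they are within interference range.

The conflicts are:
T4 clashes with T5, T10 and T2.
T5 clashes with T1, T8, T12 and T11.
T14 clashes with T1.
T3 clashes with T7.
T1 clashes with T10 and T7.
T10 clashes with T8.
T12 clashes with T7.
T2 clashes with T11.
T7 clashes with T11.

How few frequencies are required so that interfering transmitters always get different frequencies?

2

T4 and T5 conflict, so at least 2 frequencies are needed.
A valid assignment using 2 frequencies: T4=2, T5=1, T14=1, T3=2, T1=2, T10=1, T8=2, T12=2, T2=1, T7=1, T11=2. Each listed conflict is separated.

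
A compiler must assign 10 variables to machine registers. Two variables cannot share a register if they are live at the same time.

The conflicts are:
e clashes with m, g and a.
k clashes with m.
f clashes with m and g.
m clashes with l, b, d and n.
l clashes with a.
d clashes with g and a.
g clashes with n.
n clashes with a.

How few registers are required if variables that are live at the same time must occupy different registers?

2

d and a conflict, so at least 2 registers are needed.
2 registers suffice: register 1 → {m, g, a}; register 2 → {e, k, f, l, b, d, n}. Every pair that conflicts lands in different registers.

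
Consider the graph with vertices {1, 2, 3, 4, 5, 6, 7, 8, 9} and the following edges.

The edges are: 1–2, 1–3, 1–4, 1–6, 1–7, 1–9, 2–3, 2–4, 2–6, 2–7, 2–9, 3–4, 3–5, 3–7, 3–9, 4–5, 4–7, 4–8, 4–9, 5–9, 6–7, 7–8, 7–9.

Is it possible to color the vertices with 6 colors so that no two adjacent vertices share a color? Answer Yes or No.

Yes

The chromatic number is 6. 1, 2, 3, 4, 7, 9 form a clique, so at least 6 colors are needed.
6 colors suffice: color red → {4, 6}; color blue → {5, 7}; color green → {1, 8}; color yellow → {9}; color purple → {2}; color orange → {3}.
That is already a proper 6-coloring.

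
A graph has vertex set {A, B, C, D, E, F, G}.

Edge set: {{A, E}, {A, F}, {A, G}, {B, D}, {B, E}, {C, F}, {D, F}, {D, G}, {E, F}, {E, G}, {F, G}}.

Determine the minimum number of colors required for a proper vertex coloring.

A, E, F, G are mutually adjacent (a clique of size 4), so at least 4 colors are needed.
A valid assignment using 4 colors: A=yellow, B=red, C=blue, D=green, E=green, F=red, G=blue. Every edge joins two different colors.

4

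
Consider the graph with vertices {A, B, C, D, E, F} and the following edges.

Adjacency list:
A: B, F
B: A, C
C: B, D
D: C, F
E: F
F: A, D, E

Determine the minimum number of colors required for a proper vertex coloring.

The cycle A-F-D-C-B-A has odd length 5, so it cannot be 2-colored; at least 3 colors are needed.
One proper 3-coloring: A=2, B=3, C=1, D=2, E=2, F=1. Every edge joins two different colors.

3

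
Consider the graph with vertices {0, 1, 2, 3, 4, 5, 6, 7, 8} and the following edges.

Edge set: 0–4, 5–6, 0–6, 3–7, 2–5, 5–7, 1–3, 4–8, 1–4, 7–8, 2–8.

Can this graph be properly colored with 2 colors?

No

The cycle 7-8-4-1-3-7 has odd length 5, so it cannot be 2-colored; at least 3 colors are needed.
So 2 colors are not enough.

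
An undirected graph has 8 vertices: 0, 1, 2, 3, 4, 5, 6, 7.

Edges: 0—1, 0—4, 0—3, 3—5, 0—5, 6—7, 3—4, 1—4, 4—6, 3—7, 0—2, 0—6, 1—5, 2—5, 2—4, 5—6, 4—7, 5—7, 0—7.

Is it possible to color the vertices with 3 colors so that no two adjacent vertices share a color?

No

0, 5, 6, 7 are pairwise adjacent (a clique of size 4), so at least 4 colors are needed.
So 3 colors are not enough.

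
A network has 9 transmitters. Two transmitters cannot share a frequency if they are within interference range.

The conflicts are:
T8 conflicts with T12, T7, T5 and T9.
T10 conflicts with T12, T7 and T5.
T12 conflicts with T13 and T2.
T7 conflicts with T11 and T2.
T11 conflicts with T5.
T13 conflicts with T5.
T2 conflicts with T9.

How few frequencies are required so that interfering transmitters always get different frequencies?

2

T8 and T7 conflict, so at least 2 frequencies are needed.
2 frequencies suffice: frequency 1 → {T8, T10, T11, T13, T2}; frequency 2 → {T12, T7, T5, T9}. Each listed conflict is separated.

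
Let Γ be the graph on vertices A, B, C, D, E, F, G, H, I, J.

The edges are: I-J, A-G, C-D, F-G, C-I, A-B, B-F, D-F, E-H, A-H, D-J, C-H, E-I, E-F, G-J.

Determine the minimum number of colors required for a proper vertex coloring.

3

The cycle F-E-H-A-G-F has odd length 5, so it cannot be 2-colored; at least 3 colors are needed.
3 colors suffice: color 1 → {F, H, J}; color 2 → {A, D, I}; color 3 → {B, C, E, G}. Each edge has distinct colors on its endpoints.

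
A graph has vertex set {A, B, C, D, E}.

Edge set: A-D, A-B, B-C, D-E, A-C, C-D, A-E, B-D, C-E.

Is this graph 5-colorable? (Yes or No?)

Yes

The chromatic number is 4. A, C, D, E are mutually adjacent (a clique of size 4), so at least 4 colors are needed.
4 colors suffice: color 1 → {A}; color 2 → {C}; color 3 → {D}; color 4 → {B, E}.
Since 5 ≥ 4, a proper 5-coloring certainly exists.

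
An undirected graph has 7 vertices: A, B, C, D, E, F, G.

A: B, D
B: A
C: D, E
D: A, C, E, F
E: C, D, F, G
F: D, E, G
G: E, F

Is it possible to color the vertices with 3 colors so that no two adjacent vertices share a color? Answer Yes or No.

The chromatic number is 3. C, D, E are pairwise adjacent, so at least 3 colors are needed.
3 colors suffice: A=blue, B=red, C=green, D=red, E=blue, F=green, G=red.
That is already a proper 3-coloring.

Yes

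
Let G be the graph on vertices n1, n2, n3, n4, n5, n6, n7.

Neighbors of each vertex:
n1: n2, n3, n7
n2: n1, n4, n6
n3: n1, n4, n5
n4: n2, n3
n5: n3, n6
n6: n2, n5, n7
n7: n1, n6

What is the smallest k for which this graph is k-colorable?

3

The cycle n5-n6-n2-n1-n3-n5 has odd length 5, so it cannot be 2-colored; at least 3 colors are needed.
A valid assignment using 3 colors: n1=blue, n2=red, n3=red, n4=blue, n5=green, n6=blue, n7=red. Every edge joins two different colors.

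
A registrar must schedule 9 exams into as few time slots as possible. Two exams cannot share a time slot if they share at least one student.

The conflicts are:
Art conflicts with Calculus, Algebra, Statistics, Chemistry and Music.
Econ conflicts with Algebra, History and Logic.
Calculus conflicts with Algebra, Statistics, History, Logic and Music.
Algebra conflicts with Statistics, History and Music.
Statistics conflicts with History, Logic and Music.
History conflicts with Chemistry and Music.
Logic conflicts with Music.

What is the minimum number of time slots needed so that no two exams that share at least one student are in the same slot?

5

Calculus, Algebra, Statistics, History, Music all conflict with each other, so at least 5 time slots are needed.
A valid assignment using 5 time slots: Art=1, Econ=2, Calculus=4, Algebra=3, Statistics=2, History=1, Chemistry=2, Logic=1, Music=5. Each listed conflict is separated.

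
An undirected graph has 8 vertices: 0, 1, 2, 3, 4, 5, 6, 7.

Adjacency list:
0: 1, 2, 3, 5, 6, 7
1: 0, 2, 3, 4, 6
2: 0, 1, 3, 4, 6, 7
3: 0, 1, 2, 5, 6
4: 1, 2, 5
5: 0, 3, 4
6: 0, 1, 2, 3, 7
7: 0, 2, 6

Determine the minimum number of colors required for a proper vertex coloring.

5

0, 1, 2, 3, 6 form a clique, so at least 5 colors are needed.
One proper 5-coloring: 0=red, 1=purple, 2=blue, 3=yellow, 4=red, 5=blue, 6=green, 7=yellow. No two adjacent vertices share a color.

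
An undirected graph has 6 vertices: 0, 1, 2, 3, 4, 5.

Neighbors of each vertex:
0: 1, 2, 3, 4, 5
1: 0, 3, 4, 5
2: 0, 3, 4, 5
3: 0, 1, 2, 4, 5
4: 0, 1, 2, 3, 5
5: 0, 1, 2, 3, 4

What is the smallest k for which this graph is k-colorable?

0, 1, 3, 4, 5 form a clique, so at least 5 colors are needed.
One proper 5-coloring: 0=blue, 1=purple, 2=purple, 3=red, 4=yellow, 5=green. Every edge joins two different colors.

5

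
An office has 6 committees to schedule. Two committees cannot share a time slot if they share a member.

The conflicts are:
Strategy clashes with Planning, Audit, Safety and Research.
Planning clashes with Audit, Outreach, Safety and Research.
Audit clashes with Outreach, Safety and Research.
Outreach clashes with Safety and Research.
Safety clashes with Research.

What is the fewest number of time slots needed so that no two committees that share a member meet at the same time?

Strategy, Planning, Audit, Safety, Research all conflict with each other, so at least 5 time slots are needed.
5 time slots suffice: Strategy=5, Planning=3, Audit=1, Outreach=5, Safety=2, Research=4. No two conflicting committees share a time slot.

5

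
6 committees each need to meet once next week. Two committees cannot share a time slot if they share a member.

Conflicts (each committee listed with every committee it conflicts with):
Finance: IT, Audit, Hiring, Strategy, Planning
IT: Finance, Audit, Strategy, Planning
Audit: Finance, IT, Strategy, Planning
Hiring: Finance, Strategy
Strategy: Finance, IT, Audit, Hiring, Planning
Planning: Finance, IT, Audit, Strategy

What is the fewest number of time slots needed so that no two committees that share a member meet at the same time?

Finance, IT, Audit, Strategy, Planning pairwise conflict, so at least 5 time slots are needed.
5 time slots suffice: time slot 1 → {Finance}; time slot 2 → {Strategy}; time slot 3 → {IT, Hiring}; time slot 4 → {Planning}; time slot 5 → {Audit}. Every pair that conflicts lands in different time slots.

5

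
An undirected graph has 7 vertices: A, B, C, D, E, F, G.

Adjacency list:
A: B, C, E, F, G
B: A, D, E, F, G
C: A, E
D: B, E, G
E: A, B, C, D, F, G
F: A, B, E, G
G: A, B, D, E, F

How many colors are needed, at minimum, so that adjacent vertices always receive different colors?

A, B, E, F, G are mutually adjacent (a clique of size 5), so at least 5 colors are needed.
A valid assignment using 5 colors: A=blue, B=green, C=green, D=blue, E=red, F=purple, G=yellow. Each edge has distinct colors on its endpoints.

5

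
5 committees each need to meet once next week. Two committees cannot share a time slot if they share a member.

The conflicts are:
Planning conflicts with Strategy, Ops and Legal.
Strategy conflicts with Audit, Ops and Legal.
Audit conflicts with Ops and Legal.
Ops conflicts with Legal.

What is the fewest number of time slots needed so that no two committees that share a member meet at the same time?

4

Strategy, Audit, Ops, Legal are mutually in conflict, so at least 4 time slots are needed.
A valid assignment using 4 time slots: Planning=4, Strategy=2, Audit=4, Ops=1, Legal=3. Each listed conflict is separated.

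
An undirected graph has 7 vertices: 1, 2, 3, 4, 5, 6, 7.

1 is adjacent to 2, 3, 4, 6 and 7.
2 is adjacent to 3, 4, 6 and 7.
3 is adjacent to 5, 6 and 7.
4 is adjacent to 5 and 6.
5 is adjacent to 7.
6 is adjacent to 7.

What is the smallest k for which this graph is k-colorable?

5

1, 2, 3, 6, 7 form a clique, so at least 5 colors are needed.
5 colors suffice: color a → {2, 5}; color b → {1}; color c → {3, 4}; color d → {6}; color e → {7}. Every edge joins two different colors.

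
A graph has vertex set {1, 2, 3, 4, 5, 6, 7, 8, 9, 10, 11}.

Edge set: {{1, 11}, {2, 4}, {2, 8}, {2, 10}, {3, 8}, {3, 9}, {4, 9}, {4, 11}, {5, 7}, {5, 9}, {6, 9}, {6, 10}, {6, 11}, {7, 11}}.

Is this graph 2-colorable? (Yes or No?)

No

The cycle 4-2-10-6-9-4 has odd length 5, so it cannot be 2-colored; at least 3 colors are needed.
So 2 colors are not enough.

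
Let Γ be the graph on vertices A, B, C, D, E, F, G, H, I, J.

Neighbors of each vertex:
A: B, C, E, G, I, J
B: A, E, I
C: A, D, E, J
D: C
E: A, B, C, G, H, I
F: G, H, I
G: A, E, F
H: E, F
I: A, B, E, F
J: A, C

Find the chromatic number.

4

A, B, E, I form a clique, so at least 4 colors are needed.
4 colors suffice: color 1 → {A, D, F}; color 2 → {E, J}; color 3 → {C, G, H, I}; color 4 → {B}. Every edge joins two different colors.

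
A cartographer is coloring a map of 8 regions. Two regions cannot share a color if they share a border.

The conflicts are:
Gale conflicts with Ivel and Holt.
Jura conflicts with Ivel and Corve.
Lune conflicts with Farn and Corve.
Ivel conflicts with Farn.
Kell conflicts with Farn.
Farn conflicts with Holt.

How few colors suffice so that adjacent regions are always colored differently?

The cycle Lune-Farn-Ivel-Jura-Corve-Lune has odd length 5, so it cannot be 2-colored; at least 3 colors are needed.
One proper 3-coloring: Gale=1, Jura=3, Lune=2, Ivel=2, Kell=2, Farn=1, Holt=2, Corve=1. Each listed conflict is separated.

3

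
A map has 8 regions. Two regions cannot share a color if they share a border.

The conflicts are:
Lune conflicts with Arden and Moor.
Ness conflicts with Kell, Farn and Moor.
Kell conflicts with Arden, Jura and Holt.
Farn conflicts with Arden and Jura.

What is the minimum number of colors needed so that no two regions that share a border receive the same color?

The cycle Moor-Ness-Kell-Arden-Lune-Moor has odd length 5, so it cannot be 2-colored; at least 3 colors are needed.
A valid assignment using 3 colors: Lune=3, Ness=2, Kell=1, Farn=1, Arden=2, Jura=2, Moor=1, Holt=2. No two conflicting regions share a color.

3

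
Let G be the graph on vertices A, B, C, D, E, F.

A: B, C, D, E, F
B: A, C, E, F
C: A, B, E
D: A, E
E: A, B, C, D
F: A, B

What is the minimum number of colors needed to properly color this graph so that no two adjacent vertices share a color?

4

A, B, C, E are pairwise adjacent (a clique of size 4), so at least 4 colors are needed.
4 colors suffice: color 1 → {A}; color 2 → {B, D}; color 3 → {E, F}; color 4 → {C}. Every edge joins two different colors.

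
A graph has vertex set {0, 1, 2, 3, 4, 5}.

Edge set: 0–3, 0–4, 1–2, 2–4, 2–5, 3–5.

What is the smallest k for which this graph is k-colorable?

The cycle 3-5-2-4-0-3 has odd length 5, so it cannot be 2-colored; at least 3 colors are needed.
3 colors suffice: 0=red, 1=blue, 2=red, 3=green, 4=blue, 5=blue. No two adjacent vertices share a color.

3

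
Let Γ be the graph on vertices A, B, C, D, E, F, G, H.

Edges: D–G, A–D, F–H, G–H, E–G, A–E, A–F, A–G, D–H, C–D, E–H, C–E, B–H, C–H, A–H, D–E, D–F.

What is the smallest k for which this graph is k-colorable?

5

A, D, E, G, H form a clique, so at least 5 colors are needed.
A valid assignment using 5 colors: A=3, B=2, C=3, D=2, E=4, F=4, G=5, H=1. Every edge joins two different colors.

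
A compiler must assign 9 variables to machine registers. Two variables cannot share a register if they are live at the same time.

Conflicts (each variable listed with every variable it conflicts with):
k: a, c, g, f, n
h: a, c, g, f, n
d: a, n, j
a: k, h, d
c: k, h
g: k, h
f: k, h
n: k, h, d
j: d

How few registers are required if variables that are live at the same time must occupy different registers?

2

k and f conflict, so at least 2 registers are needed.
2 registers suffice: k=1, h=1, d=1, a=2, c=2, g=2, f=2, n=2, j=2. Each listed conflict is separated.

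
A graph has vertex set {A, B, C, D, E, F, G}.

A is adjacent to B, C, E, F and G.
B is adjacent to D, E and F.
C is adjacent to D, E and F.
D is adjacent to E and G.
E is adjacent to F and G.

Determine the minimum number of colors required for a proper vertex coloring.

A, C, E, F form a clique, so at least 4 colors are needed.
A valid assignment using 4 colors: A=2, B=4, C=4, D=2, E=1, F=3, G=3. Every edge joins two different colors.

4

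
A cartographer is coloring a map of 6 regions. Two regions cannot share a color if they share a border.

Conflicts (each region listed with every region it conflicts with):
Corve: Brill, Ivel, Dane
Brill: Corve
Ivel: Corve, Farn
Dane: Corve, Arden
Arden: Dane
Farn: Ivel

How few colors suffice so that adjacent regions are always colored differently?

2

Corve and Dane conflict, so at least 2 colors are needed.
2 colors suffice: Corve=1, Brill=2, Ivel=2, Dane=2, Arden=1, Farn=1. Each listed conflict is separated.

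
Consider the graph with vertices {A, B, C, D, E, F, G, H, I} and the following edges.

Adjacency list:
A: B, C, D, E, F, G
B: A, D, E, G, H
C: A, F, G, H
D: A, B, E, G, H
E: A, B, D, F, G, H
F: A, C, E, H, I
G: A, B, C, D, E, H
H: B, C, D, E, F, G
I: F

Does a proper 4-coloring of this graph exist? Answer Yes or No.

No

B, D, E, G, H are mutually adjacent (a clique of size 5), so at least 5 colors are needed.
So 4 colors are not enough.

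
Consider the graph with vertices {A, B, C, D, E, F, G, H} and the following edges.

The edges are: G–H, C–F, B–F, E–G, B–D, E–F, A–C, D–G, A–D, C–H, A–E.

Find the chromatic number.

The cycle F-E-A-D-B-F has odd length 5, so it cannot be 2-colored; at least 3 colors are needed.
3 colors suffice: color red → {A, F, G}; color blue → {C, D, E}; color green → {B, H}. No two adjacent vertices share a color.

3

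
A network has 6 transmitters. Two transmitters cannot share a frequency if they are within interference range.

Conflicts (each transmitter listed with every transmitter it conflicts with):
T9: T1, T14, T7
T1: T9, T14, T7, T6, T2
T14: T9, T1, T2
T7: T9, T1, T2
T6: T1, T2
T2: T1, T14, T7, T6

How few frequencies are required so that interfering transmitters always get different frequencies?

T1, T7, T2 pairwise conflict, so at least 3 frequencies are needed.
3 frequencies suffice: frequency 1 → {T1}; frequency 2 → {T9, T2}; frequency 3 → {T14, T7, T6}. No two conflicting transmitters share a frequency.

3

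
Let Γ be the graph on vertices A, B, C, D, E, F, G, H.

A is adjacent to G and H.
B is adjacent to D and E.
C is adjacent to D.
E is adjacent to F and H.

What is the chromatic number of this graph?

2

B and E are adjacent, so at least 2 colors are needed.
2 colors suffice: color 1 → {A, D, E}; color 2 → {B, C, F, G, H}. No two adjacent vertices share a color.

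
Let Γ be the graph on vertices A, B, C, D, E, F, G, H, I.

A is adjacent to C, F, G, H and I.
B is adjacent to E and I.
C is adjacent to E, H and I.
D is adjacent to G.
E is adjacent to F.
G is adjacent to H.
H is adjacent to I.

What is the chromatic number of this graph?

A, C, H, I are pairwise adjacent (a clique of size 4), so at least 4 colors are needed.
4 colors suffice: color red → {A, D, E}; color blue → {F, G, I}; color green → {B, H}; color yellow → {C}. No two adjacent vertices share a color.

4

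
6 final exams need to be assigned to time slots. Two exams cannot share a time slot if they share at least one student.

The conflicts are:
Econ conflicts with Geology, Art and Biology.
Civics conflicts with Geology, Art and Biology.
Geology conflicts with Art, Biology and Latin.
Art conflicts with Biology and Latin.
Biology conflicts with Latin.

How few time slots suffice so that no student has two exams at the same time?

Civics, Geology, Art, Biology pairwise conflict, so at least 4 time slots are needed.
4 time slots suffice: time slot 1 → {Geology}; time slot 2 → {Biology}; time slot 3 → {Art}; time slot 4 → {Econ, Civics, Latin}. Each listed conflict is separated.

4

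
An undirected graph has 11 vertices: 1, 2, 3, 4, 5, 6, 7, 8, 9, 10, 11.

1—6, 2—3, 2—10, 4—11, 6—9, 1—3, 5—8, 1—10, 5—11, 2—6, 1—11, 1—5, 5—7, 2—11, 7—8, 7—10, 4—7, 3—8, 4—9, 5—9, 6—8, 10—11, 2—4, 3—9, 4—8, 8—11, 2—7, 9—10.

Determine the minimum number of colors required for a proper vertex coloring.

3

2, 4, 11 are pairwise adjacent, so at least 3 colors are needed.
3 colors suffice: 1=red, 2=red, 3=blue, 4=green, 5=green, 6=blue, 7=blue, 8=red, 9=red, 10=green, 11=blue. No two adjacent vertices share a color.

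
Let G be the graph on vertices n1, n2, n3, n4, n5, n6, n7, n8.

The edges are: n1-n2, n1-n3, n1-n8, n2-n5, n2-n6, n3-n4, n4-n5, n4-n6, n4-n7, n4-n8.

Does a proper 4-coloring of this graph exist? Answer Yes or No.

Yes

The chromatic number is 3. The cycle n2-n1-n3-n4-n5-n2 has odd length 5, so it cannot be 2-colored; at least 3 colors are needed.
3 colors suffice: n1=R, n2=B, n3=B, n4=R, n5=G, n6=G, n7=B, n8=B.
Since 4 ≥ 3, a proper 4-coloring certainly exists.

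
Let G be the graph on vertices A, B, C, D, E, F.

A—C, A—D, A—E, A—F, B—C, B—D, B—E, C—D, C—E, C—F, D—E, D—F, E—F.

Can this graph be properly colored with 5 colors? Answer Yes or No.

Yes

The chromatic number is 5. A, C, D, E, F are pairwise adjacent (a clique of size 5), so at least 5 colors are needed.
5 colors suffice: color 1 → {D}; color 2 → {C}; color 3 → {E}; color 4 → {B, F}; color 5 → {A}.
That is already a proper 5-coloring.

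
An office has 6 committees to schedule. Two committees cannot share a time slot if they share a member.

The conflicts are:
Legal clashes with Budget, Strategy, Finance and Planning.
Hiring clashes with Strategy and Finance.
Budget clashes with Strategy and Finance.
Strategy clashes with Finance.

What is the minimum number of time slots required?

4

Legal, Budget, Strategy, Finance all conflict with each other, so at least 4 time slots are needed.
4 time slots suffice: time slot 1 → {Finance, Planning}; time slot 2 → {Strategy}; time slot 3 → {Legal, Hiring}; time slot 4 → {Budget}. Each listed conflict is separated.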